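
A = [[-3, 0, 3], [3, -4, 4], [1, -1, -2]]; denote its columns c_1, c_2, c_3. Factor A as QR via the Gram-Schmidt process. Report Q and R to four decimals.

e_1 = c_1/‖c_1‖ = (-3, 3, 1)/4.3589 = (-0.6882, 0.6882, 0.2294).
r_{12} = e_1·c_2 = -2.9824.
u_2 = c_2 + 2.9824·e_1 = (-2.0526, -1.9474, -0.3158).
‖u_2‖ = 2.8470, so e_2 = (-0.7210, -0.6840, -0.1109).
r_{13} = e_1·c_3 = 0.2294; r_{23} = e_2·c_3 = -4.6772.
u_3 = c_3 − 0.2294·e_1 + 4.6772·e_2 = (-0.2143, 0.6429, -2.5714).
‖u_3‖ = 2.6592, so e_3 = (-0.0806, 0.2417, -0.9670).

Q = [[-0.6882, -0.7210, -0.0806], [0.6882, -0.6840, 0.2417], [0.2294, -0.1109, -0.9670]], R = [[4.3589, -2.9824, 0.2294], [0.0000, 2.8470, -4.6772], [0.0000, 0.0000, 2.6592]]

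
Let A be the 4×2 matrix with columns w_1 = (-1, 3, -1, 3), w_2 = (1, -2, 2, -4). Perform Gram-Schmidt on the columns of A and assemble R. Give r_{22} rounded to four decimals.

r_{22} = 1.7176

w_1 = (-1, 3, -1, 3); ‖w_1‖ = 4.4721, so q_1 = (-0.2236, 0.6708, -0.2236, 0.6708).
q_1·w_2 = (-0.2236)·1 + 0.6708·(-2) + (-0.2236)·2 + 0.6708·(-4) = -4.6957.
u_2 = w_2 + 4.6957·q_1 = (-0.0500, 1.1500, 0.9500, -0.8500).
r_{22} = ‖u_2‖ = 1.7176.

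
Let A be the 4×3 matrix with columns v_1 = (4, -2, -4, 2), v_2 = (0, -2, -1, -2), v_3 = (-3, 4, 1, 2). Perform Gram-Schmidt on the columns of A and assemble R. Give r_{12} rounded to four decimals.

q_1 = v_1/‖v_1‖ = (4, -2, -4, 2)/6.3246 = (0.6325, -0.3162, -0.6325, 0.3162).
r_{12} = q_1·v_2 = 0.6325.

r_{12} = 0.6325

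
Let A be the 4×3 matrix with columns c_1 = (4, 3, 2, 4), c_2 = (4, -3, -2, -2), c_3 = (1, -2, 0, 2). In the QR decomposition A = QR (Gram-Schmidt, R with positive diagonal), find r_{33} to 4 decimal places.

r_{33} = 2.6135

c_1 = (4, 3, 2, 4); ‖c_1‖ = 6.7082, so q_1 = (0.5963, 0.4472, 0.2981, 0.5963).
q_1·c_2 = 0.5963·4 + 0.4472·(-3) + 0.2981·(-2) + 0.5963·(-2) = -0.7454.
u_2 = c_2 + 0.7454·q_1 = (4.4444, -2.6667, -1.7778, -1.5556).
‖u_2‖ = 5.6960, so q_2 = (0.7803, -0.4682, -0.3121, -0.2731).
q_1·c_3 = 0.5963·1 + 0.4472·(-2) + 0.2981·0 + 0.5963·2 = 0.8944; q_2·c_3 = 0.7803·1 + (-0.4682)·(-2) + (-0.3121)·0 + (-0.2731)·2 = 1.1704.
u_3 = c_3 − 0.8944·q_1 − 1.1704·q_2 = (-0.4466, -1.8521, 0.0986, 1.7863).
r_{33} = ‖u_3‖ = 2.6135.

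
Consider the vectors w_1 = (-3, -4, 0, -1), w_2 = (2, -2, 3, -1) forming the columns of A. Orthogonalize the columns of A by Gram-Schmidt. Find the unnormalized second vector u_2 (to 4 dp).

q_1 = w_1/‖w_1‖ = (-3, -4, 0, -1)/5.0990 = (-0.5883, -0.7845, 0.0000, -0.1961).
r_{12} = q_1·w_2 = 0.5883.
u_2 = w_2 − 0.5883·q_1 = (2.3462, -1.5385, 3.0000, -0.8846).

u_2 = (2.3462, -1.5385, 3.0000, -0.8846)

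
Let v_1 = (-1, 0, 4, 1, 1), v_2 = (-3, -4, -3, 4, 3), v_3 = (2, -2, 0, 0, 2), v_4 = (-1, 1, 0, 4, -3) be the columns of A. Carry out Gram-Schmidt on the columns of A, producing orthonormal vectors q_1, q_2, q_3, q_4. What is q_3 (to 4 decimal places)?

q_3 = (0.7334, -0.4407, 0.1062, -0.1691, 0.4775)

v_1 = (-1, 0, 4, 1, 1); ‖v_1‖ = 4.3589, so q_1 = (-0.2294, 0.0000, 0.9177, 0.2294, 0.2294).
q_1·v_2 = (-0.2294)·(-3) + 0.0000·(-4) + 0.9177·(-3) + 0.2294·4 + 0.2294·3 = -0.4588.
u_2 = v_2 + 0.4588·q_1 = (-3.1053, -4.0000, -2.5789, 4.1053, 3.1053).
‖u_2‖ = 7.6674, so q_2 = (-0.4050, -0.5217, -0.3364, 0.5354, 0.4050).
q_1·v_3 = (-0.2294)·2 + 0.0000·(-2) + 0.9177·0 + 0.2294·0 + 0.2294·2 = 0.0000; q_2·v_3 = (-0.4050)·2 + (-0.5217)·(-2) + (-0.3364)·0 + 0.5354·0 + 0.4050·2 = 1.0434.
u_3 = v_3 + 0.0000·q_1 − 1.0434·q_2 = (2.4226, -1.4557, 0.3509, -0.5586, 1.5774).
‖u_3‖ = 3.3032, so q_3 = (0.7334, -0.4407, 0.1062, -0.1691, 0.4775).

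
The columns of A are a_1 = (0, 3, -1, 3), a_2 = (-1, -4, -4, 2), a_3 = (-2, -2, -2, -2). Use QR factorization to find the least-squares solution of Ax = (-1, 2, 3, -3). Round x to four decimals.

q_1 = a_1/‖a_1‖ = (0, 3, -1, 3)/4.3589 = (0.0000, 0.6882, -0.2294, 0.6882).
r_{12} = q_1·a_2 = -0.4588.
u_2 = a_2 + 0.4588·q_1 = (-1.0000, -3.6842, -4.1053, 2.3158).
‖u_2‖ = 6.0654, so q_2 = (-0.1649, -0.6074, -0.6768, 0.3818).
r_{13} = q_1·a_3 = -2.2942; r_{23} = q_2·a_3 = 2.1346.
u_3 = a_3 + 2.2942·q_1 − 2.1346·q_2 = (-1.6481, 0.8755, -1.0815, -1.2361).
‖u_3‖ = 2.4860, so q_3 = (-0.6629, 0.3522, -0.4351, -0.4972).
Qᵀb = (-1.3765, -4.2258, 1.5538).
Back-substitute: x_3 = 1.5538/2.4860 = 0.6250.
x_2 = (-4.2258 − 2.1346·0.6250)/6.0654 = -0.9167.
x_1 = (-1.3765 + 0.4588·(-0.9167) + 2.2942·0.6250)/4.3589 = -0.0833.

x = (-0.0833, -0.9167, 0.6250)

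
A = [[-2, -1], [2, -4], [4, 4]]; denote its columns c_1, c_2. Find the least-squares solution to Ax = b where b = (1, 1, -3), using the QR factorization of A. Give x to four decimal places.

e_1 = c_1/‖c_1‖ = (-2, 2, 4)/4.8990 = (-0.4082, 0.4082, 0.8165).
r_{12} = e_1·c_2 = 2.0412.
u_2 = c_2 − 2.0412·e_1 = (-0.1667, -4.8333, 2.3333).
‖u_2‖ = 5.3697, so e_2 = (-0.0310, -0.9001, 0.4345).
Qᵀb = (-2.4495, -2.2348).
Back-substitute: x_2 = -2.2348/5.3697 = -0.4162.
x_1 = (-2.4495 − 2.0412·(-0.4162))/4.8990 = -0.3266.

x = (-0.3266, -0.4162)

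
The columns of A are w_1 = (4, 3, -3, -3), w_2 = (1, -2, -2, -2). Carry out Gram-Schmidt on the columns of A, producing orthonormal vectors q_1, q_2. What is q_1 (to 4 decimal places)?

q_1 = (0.6100, 0.4575, -0.4575, -0.4575)

q_1 = w_1/‖w_1‖ = (4, 3, -3, -3)/6.5574 = (0.6100, 0.4575, -0.4575, -0.4575).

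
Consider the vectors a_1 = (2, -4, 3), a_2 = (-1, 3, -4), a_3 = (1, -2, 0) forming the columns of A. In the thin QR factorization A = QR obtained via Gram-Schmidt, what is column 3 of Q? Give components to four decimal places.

e_3 = (-0.7926, -0.5661, -0.2265)

a_1 = (2, -4, 3); ‖a_1‖ = 5.3852, so e_1 = (0.3714, -0.7428, 0.5571).
e_1·a_2 = 0.3714·(-1) + (-0.7428)·3 + 0.5571·(-4) = -4.8281.
u_2 = a_2 + 4.8281·e_1 = (0.7931, -0.5862, -1.3103).
‖u_2‖ = 1.6400, so e_2 = (0.4836, -0.3574, -0.7990).
e_1·a_3 = 0.3714·1 + (-0.7428)·(-2) + 0.5571·0 = 1.8570; e_2·a_3 = 0.4836·1 + (-0.3574)·(-2) + (-0.7990)·0 = 1.1985.
u_3 = a_3 − 1.8570·e_1 − 1.1985·e_2 = (-0.2692, -0.1923, -0.0769).
‖u_3‖ = 0.3397, so e_3 = (-0.7926, -0.5661, -0.2265).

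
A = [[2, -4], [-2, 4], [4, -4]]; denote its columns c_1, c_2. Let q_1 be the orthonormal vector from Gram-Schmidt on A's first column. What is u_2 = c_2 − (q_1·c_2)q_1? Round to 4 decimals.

c_1 = (2, -2, 4); ‖c_1‖ = 4.8990, so q_1 = (0.4082, -0.4082, 0.8165).
q_1·c_2 = 0.4082·(-4) + (-0.4082)·4 + 0.8165·(-4) = -6.5320.
u_2 = c_2 + 6.5320·q_1 = (-1.3333, 1.3333, 1.3333).

u_2 = (-1.3333, 1.3333, 1.3333)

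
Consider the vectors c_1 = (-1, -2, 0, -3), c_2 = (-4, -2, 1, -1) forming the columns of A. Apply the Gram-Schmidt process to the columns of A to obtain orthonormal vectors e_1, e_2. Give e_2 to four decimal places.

e_2 = (-0.8795, -0.1173, 0.2736, 0.3713)

c_1 = (-1, -2, 0, -3); ‖c_1‖ = 3.7417, so e_1 = (-0.2673, -0.5345, 0.0000, -0.8018).
e_1·c_2 = (-0.2673)·(-4) + (-0.5345)·(-2) + 0.0000·1 + (-0.8018)·(-1) = 2.9399.
u_2 = c_2 − 2.9399·e_1 = (-3.2143, -0.4286, 1.0000, 1.3571).
‖u_2‖ = 3.6547, so e_2 = (-0.8795, -0.1173, 0.2736, 0.3713).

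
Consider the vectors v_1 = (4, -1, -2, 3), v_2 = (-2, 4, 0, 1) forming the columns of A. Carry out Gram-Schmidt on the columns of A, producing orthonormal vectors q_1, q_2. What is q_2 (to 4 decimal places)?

q_2 = (-0.1870, 0.8649, -0.1403, 0.4441)

v_1 = (4, -1, -2, 3); ‖v_1‖ = 5.4772, so q_1 = (0.7303, -0.1826, -0.3651, 0.5477).
q_1·v_2 = 0.7303·(-2) + (-0.1826)·4 + (-0.3651)·0 + 0.5477·1 = -1.6432.
u_2 = v_2 + 1.6432·q_1 = (-0.8000, 3.7000, -0.6000, 1.9000).
‖u_2‖ = 4.2778, so q_2 = (-0.1870, 0.8649, -0.1403, 0.4441).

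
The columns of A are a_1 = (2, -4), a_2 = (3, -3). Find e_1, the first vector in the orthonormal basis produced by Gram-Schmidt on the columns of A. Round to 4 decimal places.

a_1 = (2, -4); ‖a_1‖ = 4.4721, so e_1 = (0.4472, -0.8944).

e_1 = (0.4472, -0.8944)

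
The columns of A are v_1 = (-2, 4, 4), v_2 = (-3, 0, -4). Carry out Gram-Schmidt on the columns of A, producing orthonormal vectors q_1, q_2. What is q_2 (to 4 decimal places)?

v_1 = (-2, 4, 4); ‖v_1‖ = 6.0000, so q_1 = (-0.3333, 0.6667, 0.6667).
q_1·v_2 = (-0.3333)·(-3) + 0.6667·0 + 0.6667·(-4) = -1.6667.
u_2 = v_2 + 1.6667·q_1 = (-3.5556, 1.1111, -2.8889).
‖u_2‖ = 4.7140, so q_2 = (-0.7542, 0.2357, -0.6128).

q_2 = (-0.7542, 0.2357, -0.6128)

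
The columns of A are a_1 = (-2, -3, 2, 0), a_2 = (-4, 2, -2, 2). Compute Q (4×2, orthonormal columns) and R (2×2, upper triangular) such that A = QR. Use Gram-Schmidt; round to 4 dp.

q_1 = a_1/‖a_1‖ = (-2, -3, 2, 0)/4.1231 = (-0.4851, -0.7276, 0.4851, 0.0000).
r_{12} = q_1·a_2 = -0.4851.
u_2 = a_2 + 0.4851·q_1 = (-4.2353, 1.6471, -1.7647, 2.0000).
‖u_2‖ = 5.2692, so q_2 = (-0.8038, 0.3126, -0.3349, 0.3796).

Q = [[-0.4851, -0.8038], [-0.7276, 0.3126], [0.4851, -0.3349], [0.0000, 0.3796]], R = [[4.1231, -0.4851], [0.0000, 5.2692]]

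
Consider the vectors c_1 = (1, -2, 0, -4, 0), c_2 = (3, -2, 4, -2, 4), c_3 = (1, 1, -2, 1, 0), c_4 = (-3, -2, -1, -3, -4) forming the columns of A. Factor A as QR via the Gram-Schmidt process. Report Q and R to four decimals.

Q = [[0.2182, 0.3694, 0.6959, 0.2835], [-0.4364, -0.0924, 0.1972, -0.7665], [0.0000, 0.6465, -0.6382, -0.0144], [-0.8729, 0.1385, 0.0753, 0.4541], [0.0000, 0.6465, 0.2526, -0.3544]], R = [[4.5826, 3.2733, -1.0911, 2.8368], [0.0000, 6.1875, -0.8773, -4.5714], [0.0000, 0.0000, 2.2450, -3.0804], [0.0000, 0.0000, 0.0000, 0.7521]]

c_1 = (1, -2, 0, -4, 0); ‖c_1‖ = 4.5826, so q_1 = (0.2182, -0.4364, 0.0000, -0.8729, 0.0000).
q_1·c_2 = 0.2182·3 + (-0.4364)·(-2) + 0.0000·4 + (-0.8729)·(-2) + 0.0000·4 = 3.2733.
u_2 = c_2 − 3.2733·q_1 = (2.2857, -0.5714, 4.0000, 0.8571, 4.0000).
‖u_2‖ = 6.1875, so q_2 = (0.3694, -0.0924, 0.6465, 0.1385, 0.6465).
q_1·c_3 = 0.2182·1 + (-0.4364)·1 + 0.0000·(-2) + (-0.8729)·1 + 0.0000·0 = -1.0911; q_2·c_3 = 0.3694·1 + (-0.0924)·1 + 0.6465·(-2) + 0.1385·1 + 0.6465·0 = -0.8773.
u_3 = c_3 + 1.0911·q_1 + 0.8773·q_2 = (1.5622, 0.4428, -1.4328, 0.1692, 0.5672).
‖u_3‖ = 2.2450, so q_3 = (0.6959, 0.1972, -0.6382, 0.0753, 0.2526).
q_1·c_4 = 0.2182·(-3) + (-0.4364)·(-2) + 0.0000·(-1) + (-0.8729)·(-3) + 0.0000·(-4) = 2.8368; q_2·c_4 = 0.3694·(-3) + (-0.0924)·(-2) + 0.6465·(-1) + 0.1385·(-3) + 0.6465·(-4) = -4.5714; q_3·c_4 = 0.6959·(-3) + 0.1972·(-2) + (-0.6382)·(-1) + 0.0753·(-3) + 0.2526·(-4) = -3.0804.
u_4 = c_4 − 2.8368·q_1 + 4.5714·q_2 + 3.0804·q_3 = (0.2132, -0.5765, -0.0109, 0.3416, -0.2665).
‖u_4‖ = 0.7521, so q_4 = (0.2835, -0.7665, -0.0144, 0.4541, -0.3544).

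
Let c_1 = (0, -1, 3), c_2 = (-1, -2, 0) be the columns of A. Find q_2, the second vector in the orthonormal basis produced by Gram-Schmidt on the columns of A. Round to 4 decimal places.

q_2 = (-0.4663, -0.8393, -0.2798)

c_1 = (0, -1, 3); ‖c_1‖ = 3.1623, so q_1 = (0.0000, -0.3162, 0.9487).
q_1·c_2 = 0.0000·(-1) + (-0.3162)·(-2) + 0.9487·0 = 0.6325.
u_2 = c_2 − 0.6325·q_1 = (-1.0000, -1.8000, -0.6000).
‖u_2‖ = 2.1448, so q_2 = (-0.4663, -0.8393, -0.2798).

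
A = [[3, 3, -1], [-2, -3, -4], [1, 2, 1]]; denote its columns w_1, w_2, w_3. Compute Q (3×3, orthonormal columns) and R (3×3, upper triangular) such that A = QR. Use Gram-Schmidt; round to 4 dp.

Q = [[0.8018, -0.5518, -0.2294], [-0.5345, -0.4905, -0.6882], [0.2673, 0.6745, -0.6882]], R = [[3.7417, 4.5434, 1.6036], [0.0000, 1.1650, 3.1883], [0.0000, 0.0000, 2.2942]]

w_1 = (3, -2, 1); ‖w_1‖ = 3.7417, so q_1 = (0.8018, -0.5345, 0.2673).
q_1·w_2 = 0.8018·3 + (-0.5345)·(-3) + 0.2673·2 = 4.5434.
u_2 = w_2 − 4.5434·q_1 = (-0.6429, -0.5714, 0.7857).
‖u_2‖ = 1.1650, so q_2 = (-0.5518, -0.4905, 0.6745).
q_1·w_3 = 0.8018·(-1) + (-0.5345)·(-4) + 0.2673·1 = 1.6036; q_2·w_3 = (-0.5518)·(-1) + (-0.4905)·(-4) + 0.6745·1 = 3.1883.
u_3 = w_3 − 1.6036·q_1 − 3.1883·q_2 = (-0.5263, -1.5789, -1.5789).
‖u_3‖ = 2.2942, so q_3 = (-0.2294, -0.6882, -0.6882).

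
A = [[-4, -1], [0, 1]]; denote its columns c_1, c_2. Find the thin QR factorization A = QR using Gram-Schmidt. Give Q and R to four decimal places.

Q = [[-1.0000, 0.0000], [0.0000, 1.0000]], R = [[4.0000, 1.0000], [0.0000, 1.0000]]

q_1 = c_1/‖c_1‖ = (-4, 0)/4.0000 = (-1.0000, 0.0000).
r_{12} = q_1·c_2 = 1.0000.
u_2 = c_2 − 1.0000·q_1 = (0.0000, 1.0000).
‖u_2‖ = 1.0000, so q_2 = (0.0000, 1.0000).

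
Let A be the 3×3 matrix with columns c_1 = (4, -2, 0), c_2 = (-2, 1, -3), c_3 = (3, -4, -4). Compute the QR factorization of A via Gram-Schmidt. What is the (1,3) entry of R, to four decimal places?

c_1 = (4, -2, 0); ‖c_1‖ = 4.4721, so q_1 = (0.8944, -0.4472, 0.0000).
r_{13} = q_1·c_3 = 4.4721.

r_{13} = 4.4721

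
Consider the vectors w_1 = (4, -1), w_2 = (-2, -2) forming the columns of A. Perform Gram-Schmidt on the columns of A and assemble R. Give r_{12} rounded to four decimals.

r_{12} = -1.4552

q_1 = w_1/‖w_1‖ = (4, -1)/4.1231 = (0.9701, -0.2425).
r_{12} = q_1·w_2 = -1.4552.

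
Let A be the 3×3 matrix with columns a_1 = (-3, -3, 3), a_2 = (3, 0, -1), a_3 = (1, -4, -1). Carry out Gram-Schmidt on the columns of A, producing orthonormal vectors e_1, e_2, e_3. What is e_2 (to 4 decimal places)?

e_2 = (0.7715, -0.6172, 0.1543)

a_1 = (-3, -3, 3); ‖a_1‖ = 5.1962, so e_1 = (-0.5774, -0.5774, 0.5774).
e_1·a_2 = (-0.5774)·3 + (-0.5774)·0 + 0.5774·(-1) = -2.3094.
u_2 = a_2 + 2.3094·e_1 = (1.6667, -1.3333, 0.3333).
‖u_2‖ = 2.1602, so e_2 = (0.7715, -0.6172, 0.1543).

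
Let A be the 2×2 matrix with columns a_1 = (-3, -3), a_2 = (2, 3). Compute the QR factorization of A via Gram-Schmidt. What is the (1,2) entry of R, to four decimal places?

r_{12} = -3.5355

e_1 = a_1/‖a_1‖ = (-3, -3)/4.2426 = (-0.7071, -0.7071).
r_{12} = e_1·a_2 = -3.5355.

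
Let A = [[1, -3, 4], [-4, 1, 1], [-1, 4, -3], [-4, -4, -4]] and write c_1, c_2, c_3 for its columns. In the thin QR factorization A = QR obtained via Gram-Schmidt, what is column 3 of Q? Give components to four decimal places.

q_1 = c_1/‖c_1‖ = (1, -4, -1, -4)/5.8310 = (0.1715, -0.6860, -0.1715, -0.6860).
r_{12} = q_1·c_2 = 0.8575.
u_2 = c_2 − 0.8575·q_1 = (-3.1471, 1.5882, 4.1471, -3.4118).
‖u_2‖ = 6.4238, so q_2 = (-0.4899, 0.2472, 0.6456, -0.5311).
r_{13} = q_1·c_3 = 3.2585; r_{23} = q_2·c_3 = -1.5247.
u_3 = c_3 − 3.2585·q_1 + 1.5247·q_2 = (2.6942, 3.6123, -1.4569, -2.5745).
‖u_3‖ = 5.3905, so q_3 = (0.4998, 0.6701, -0.2703, -0.4776).

q_3 = (0.4998, 0.6701, -0.2703, -0.4776)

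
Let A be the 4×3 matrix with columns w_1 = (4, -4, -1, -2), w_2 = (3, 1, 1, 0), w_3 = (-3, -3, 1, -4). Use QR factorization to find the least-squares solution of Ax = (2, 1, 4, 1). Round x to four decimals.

x = (-0.4170, 1.5920, 0.3266)

q_1 = w_1/‖w_1‖ = (4, -4, -1, -2)/6.0828 = (0.6576, -0.6576, -0.1644, -0.3288).
r_{12} = q_1·w_2 = 1.1508.
u_2 = w_2 − 1.1508·q_1 = (2.2432, 1.7568, 1.1892, 0.3784).
‖u_2‖ = 3.1106, so q_2 = (0.7212, 0.5648, 0.3823, 0.1216).
r_{13} = q_1·w_3 = 1.1508; r_{23} = q_2·w_3 = -3.9621.
u_3 = w_3 − 1.1508·q_1 + 3.9621·q_2 = (-0.8994, -0.0056, 2.7039, -3.1397).
‖u_3‖ = 4.2400, so q_3 = (-0.2121, -0.0013, 0.6377, -0.7405).
Qᵀb = (-0.3288, 3.6580, 1.3848).
Back-substitute: x_3 = 1.3848/4.2400 = 0.3266.
x_2 = (3.6580 + 3.9621·0.3266)/3.1106 = 1.5920.
x_1 = (-0.3288 − 1.1508·1.5920 − 1.1508·0.3266)/6.0828 = -0.4170.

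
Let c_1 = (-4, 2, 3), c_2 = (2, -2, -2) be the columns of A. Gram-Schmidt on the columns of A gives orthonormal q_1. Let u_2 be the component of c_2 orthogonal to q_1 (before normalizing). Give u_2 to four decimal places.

u_2 = (-0.4828, -0.7586, -0.1379)

c_1 = (-4, 2, 3); ‖c_1‖ = 5.3852, so q_1 = (-0.7428, 0.3714, 0.5571).
q_1·c_2 = (-0.7428)·2 + 0.3714·(-2) + 0.5571·(-2) = -3.3425.
u_2 = c_2 + 3.3425·q_1 = (-0.4828, -0.7586, -0.1379).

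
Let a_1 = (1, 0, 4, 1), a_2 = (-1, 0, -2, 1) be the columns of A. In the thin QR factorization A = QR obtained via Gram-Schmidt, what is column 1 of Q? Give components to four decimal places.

e_1 = (0.2357, 0.0000, 0.9428, 0.2357)

e_1 = a_1/‖a_1‖ = (1, 0, 4, 1)/4.2426 = (0.2357, 0.0000, 0.9428, 0.2357).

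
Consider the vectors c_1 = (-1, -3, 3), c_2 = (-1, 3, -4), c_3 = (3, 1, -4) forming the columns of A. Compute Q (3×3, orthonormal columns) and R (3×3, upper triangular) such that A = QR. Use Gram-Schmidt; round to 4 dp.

Q = [[-0.2294, -0.9228, 0.3094], [-0.6882, -0.0710, -0.7220], [0.6882, -0.3786, -0.6189]], R = [[4.3589, -4.5883, -4.1295], [0.0000, 2.2243, -1.3251], [0.0000, 0.0000, 2.6817]]

c_1 = (-1, -3, 3); ‖c_1‖ = 4.3589, so e_1 = (-0.2294, -0.6882, 0.6882).
e_1·c_2 = (-0.2294)·(-1) + (-0.6882)·3 + 0.6882·(-4) = -4.5883.
u_2 = c_2 + 4.5883·e_1 = (-2.0526, -0.1579, -0.8421).
‖u_2‖ = 2.2243, so e_2 = (-0.9228, -0.0710, -0.3786).
e_1·c_3 = (-0.2294)·3 + (-0.6882)·1 + 0.6882·(-4) = -4.1295; e_2·c_3 = (-0.9228)·3 + (-0.0710)·1 + (-0.3786)·(-4) = -1.3251.
u_3 = c_3 + 4.1295·e_1 + 1.3251·e_2 = (0.8298, -1.9362, -1.6596).
‖u_3‖ = 2.6817, so e_3 = (0.3094, -0.7220, -0.6189).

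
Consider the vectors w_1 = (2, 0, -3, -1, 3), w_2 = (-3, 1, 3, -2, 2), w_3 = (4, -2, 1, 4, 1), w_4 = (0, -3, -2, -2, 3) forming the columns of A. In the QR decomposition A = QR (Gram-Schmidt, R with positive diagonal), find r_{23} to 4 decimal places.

w_1 = (2, 0, -3, -1, 3); ‖w_1‖ = 4.7958, so q_1 = (0.4170, 0.0000, -0.6255, -0.2085, 0.6255).
q_1·w_2 = 0.4170·(-3) + 0.0000·1 + (-0.6255)·3 + (-0.2085)·(-2) + 0.6255·2 = -1.4596.
u_2 = w_2 + 1.4596·q_1 = (-2.3913, 1.0000, 2.0870, -2.3043, 2.9130).
‖u_2‖ = 4.9869, so q_2 = (-0.4795, 0.2005, 0.4185, -0.4621, 0.5841).
r_{23} = q_2·w_3 = -3.1648.

r_{23} = -3.1648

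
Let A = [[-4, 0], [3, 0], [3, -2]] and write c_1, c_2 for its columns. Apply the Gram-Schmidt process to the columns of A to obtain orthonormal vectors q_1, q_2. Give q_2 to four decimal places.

c_1 = (-4, 3, 3); ‖c_1‖ = 5.8310, so q_1 = (-0.6860, 0.5145, 0.5145).
q_1·c_2 = (-0.6860)·0 + 0.5145·0 + 0.5145·(-2) = -1.0290.
u_2 = c_2 + 1.0290·q_1 = (-0.7059, 0.5294, -1.4706).
‖u_2‖ = 1.7150, so q_2 = (-0.4116, 0.3087, -0.8575).

q_2 = (-0.4116, 0.3087, -0.8575)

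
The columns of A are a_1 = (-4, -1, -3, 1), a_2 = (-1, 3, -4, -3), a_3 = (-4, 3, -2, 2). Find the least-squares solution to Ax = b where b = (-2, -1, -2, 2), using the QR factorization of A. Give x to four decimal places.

x = (0.6462, -0.1846, 0.0667)

e_1 = a_1/‖a_1‖ = (-4, -1, -3, 1)/5.1962 = (-0.7698, -0.1925, -0.5774, 0.1925).
r_{12} = e_1·a_2 = 1.9245.
u_2 = a_2 − 1.9245·e_1 = (0.4815, 3.3704, -2.8889, -3.3704).
‖u_2‖ = 5.5943, so e_2 = (0.0861, 0.6025, -0.5164, -0.6025).
r_{13} = e_1·a_3 = 4.0415; r_{23} = e_2·a_3 = 1.2910.
u_3 = a_3 − 4.0415·e_1 − 1.2910·e_2 = (-1.0000, 3.0000, 1.0000, 2.0000).
‖u_3‖ = 3.8730, so e_3 = (-0.2582, 0.7746, 0.2582, 0.5164).
Qᵀb = (3.2717, -0.9467, 0.2582).
Back-substitute: x_3 = 0.2582/3.8730 = 0.0667.
x_2 = (-0.9467 − 1.2910·0.0667)/5.5943 = -0.1846.
x_1 = (3.2717 − 1.9245·(-0.1846) − 4.0415·0.0667)/5.1962 = 0.6462.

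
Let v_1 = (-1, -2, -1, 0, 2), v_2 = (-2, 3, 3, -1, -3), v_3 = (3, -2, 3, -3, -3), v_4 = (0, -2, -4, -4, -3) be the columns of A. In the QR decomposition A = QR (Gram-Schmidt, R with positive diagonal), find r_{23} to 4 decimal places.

v_1 = (-1, -2, -1, 0, 2); ‖v_1‖ = 3.1623, so e_1 = (-0.3162, -0.6325, -0.3162, 0.0000, 0.6325).
e_1·v_2 = (-0.3162)·(-2) + (-0.6325)·3 + (-0.3162)·3 + 0.0000·(-1) + 0.6325·(-3) = -4.1110.
u_2 = v_2 + 4.1110·e_1 = (-3.3000, 0.4000, 1.7000, -1.0000, -0.4000).
‖u_2‖ = 3.8859, so e_2 = (-0.8492, 0.1029, 0.4375, -0.2573, -0.1029).
r_{23} = e_2·v_3 = -0.3603.

r_{23} = -0.3603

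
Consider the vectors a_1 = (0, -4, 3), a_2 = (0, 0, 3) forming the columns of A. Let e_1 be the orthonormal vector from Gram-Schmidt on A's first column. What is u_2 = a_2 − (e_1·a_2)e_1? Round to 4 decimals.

u_2 = (0.0000, 1.4400, 1.9200)

a_1 = (0, -4, 3); ‖a_1‖ = 5.0000, so e_1 = (0.0000, -0.8000, 0.6000).
e_1·a_2 = 0.0000·0 + (-0.8000)·0 + 0.6000·3 = 1.8000.
u_2 = a_2 − 1.8000·e_1 = (0.0000, 1.4400, 1.9200).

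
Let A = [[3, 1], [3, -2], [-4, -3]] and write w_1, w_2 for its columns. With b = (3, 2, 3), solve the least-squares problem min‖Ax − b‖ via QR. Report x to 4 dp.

w_1 = (3, 3, -4); ‖w_1‖ = 5.8310, so e_1 = (0.5145, 0.5145, -0.6860).
e_1·w_2 = 0.5145·1 + 0.5145·(-2) + (-0.6860)·(-3) = 1.5435.
u_2 = w_2 − 1.5435·e_1 = (0.2059, -2.7941, -1.9412).
‖u_2‖ = 3.4085, so e_2 = (0.0604, -0.8198, -0.5695).
Qᵀb = (0.5145, -3.1669).
Back-substitute: x_2 = -3.1669/3.4085 = -0.9291.
x_1 = (0.5145 − 1.5435·(-0.9291))/5.8310 = 0.3342.

x = (0.3342, -0.9291)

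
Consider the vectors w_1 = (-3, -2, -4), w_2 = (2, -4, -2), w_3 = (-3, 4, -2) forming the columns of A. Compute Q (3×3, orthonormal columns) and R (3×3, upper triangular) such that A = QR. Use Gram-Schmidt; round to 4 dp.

w_1 = (-3, -2, -4); ‖w_1‖ = 5.3852, so q_1 = (-0.5571, -0.3714, -0.7428).
q_1·w_2 = (-0.5571)·2 + (-0.3714)·(-4) + (-0.7428)·(-2) = 1.8570.
u_2 = w_2 − 1.8570·q_1 = (3.0345, -3.3103, -0.6207).
‖u_2‖ = 4.5334, so q_2 = (0.6694, -0.7302, -0.1369).
q_1·w_3 = (-0.5571)·(-3) + (-0.3714)·4 + (-0.7428)·(-2) = 1.6713; q_2·w_3 = 0.6694·(-3) + (-0.7302)·4 + (-0.1369)·(-2) = -4.6551.
u_3 = w_3 − 1.6713·q_1 + 4.6551·q_2 = (1.0470, 1.2215, -1.3960).
‖u_3‖ = 2.1300, so q_3 = (0.4915, 0.5735, -0.6554).

Q = [[-0.5571, 0.6694, 0.4915], [-0.3714, -0.7302, 0.5735], [-0.7428, -0.1369, -0.6554]], R = [[5.3852, 1.8570, 1.6713], [0.0000, 4.5334, -4.6551], [0.0000, 0.0000, 2.1300]]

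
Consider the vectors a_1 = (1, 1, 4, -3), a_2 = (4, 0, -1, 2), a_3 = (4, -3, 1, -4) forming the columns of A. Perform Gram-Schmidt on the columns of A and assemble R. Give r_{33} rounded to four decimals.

a_1 = (1, 1, 4, -3); ‖a_1‖ = 5.1962, so e_1 = (0.1925, 0.1925, 0.7698, -0.5774).
e_1·a_2 = 0.1925·4 + 0.1925·0 + 0.7698·(-1) + (-0.5774)·2 = -1.1547.
u_2 = a_2 + 1.1547·e_1 = (4.2222, 0.2222, -0.1111, 1.3333).
‖u_2‖ = 4.4347, so e_2 = (0.9521, 0.0501, -0.0251, 0.3007).
e_1·a_3 = 0.1925·4 + 0.1925·(-3) + 0.7698·1 + (-0.5774)·(-4) = 3.2717; e_2·a_3 = 0.9521·4 + 0.0501·(-3) + (-0.0251)·1 + 0.3007·(-4) = 2.4303.
u_3 = a_3 − 3.2717·e_1 − 2.4303·e_2 = (1.0565, -3.7514, -1.4576, -2.8418).
r_{33} = ‖u_3‖ = 5.0388.

r_{33} = 5.0388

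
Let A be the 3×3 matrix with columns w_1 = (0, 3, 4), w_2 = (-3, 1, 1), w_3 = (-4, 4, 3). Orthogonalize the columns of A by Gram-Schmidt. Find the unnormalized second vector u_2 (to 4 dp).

u_2 = (-3.0000, 0.1600, -0.1200)

q_1 = w_1/‖w_1‖ = (0, 3, 4)/5.0000 = (0.0000, 0.6000, 0.8000).
r_{12} = q_1·w_2 = 1.4000.
u_2 = w_2 − 1.4000·q_1 = (-3.0000, 0.1600, -0.1200).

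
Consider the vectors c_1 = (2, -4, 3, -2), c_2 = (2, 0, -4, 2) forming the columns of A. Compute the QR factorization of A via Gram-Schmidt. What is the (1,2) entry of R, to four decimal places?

c_1 = (2, -4, 3, -2); ‖c_1‖ = 5.7446, so q_1 = (0.3482, -0.6963, 0.5222, -0.3482).
r_{12} = q_1·c_2 = -2.0889.

r_{12} = -2.0889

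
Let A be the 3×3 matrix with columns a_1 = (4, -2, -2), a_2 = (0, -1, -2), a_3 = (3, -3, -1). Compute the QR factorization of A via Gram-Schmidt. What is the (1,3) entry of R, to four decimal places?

r_{13} = 4.0825

e_1 = a_1/‖a_1‖ = (4, -2, -2)/4.8990 = (0.8165, -0.4082, -0.4082).
r_{13} = e_1·a_3 = 4.0825.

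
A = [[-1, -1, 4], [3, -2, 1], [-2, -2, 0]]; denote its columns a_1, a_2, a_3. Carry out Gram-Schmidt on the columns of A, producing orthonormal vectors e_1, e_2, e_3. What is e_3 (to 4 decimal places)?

e_3 = (0.8944, 0.0000, -0.4472)

e_1 = a_1/‖a_1‖ = (-1, 3, -2)/3.7417 = (-0.2673, 0.8018, -0.5345).
r_{12} = e_1·a_2 = -0.2673.
u_2 = a_2 + 0.2673·e_1 = (-1.0714, -1.7857, -2.1429).
‖u_2‖ = 2.9881, so e_2 = (-0.3586, -0.5976, -0.7171).
r_{13} = e_1·a_3 = -0.2673; r_{23} = e_2·a_3 = -2.0319.
u_3 = a_3 + 0.2673·e_1 + 2.0319·e_2 = (3.2000, 0.0000, -1.6000).
‖u_3‖ = 3.5777, so e_3 = (0.8944, 0.0000, -0.4472).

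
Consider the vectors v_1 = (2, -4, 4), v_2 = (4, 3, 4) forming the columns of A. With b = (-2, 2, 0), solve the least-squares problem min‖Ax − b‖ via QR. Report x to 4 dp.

x = (-0.3514, 0.0541)

v_1 = (2, -4, 4); ‖v_1‖ = 6.0000, so q_1 = (0.3333, -0.6667, 0.6667).
q_1·v_2 = 0.3333·4 + (-0.6667)·3 + 0.6667·4 = 2.0000.
u_2 = v_2 − 2.0000·q_1 = (3.3333, 4.3333, 2.6667).
‖u_2‖ = 6.0828, so q_2 = (0.5480, 0.7124, 0.4384).
Qᵀb = (-2.0000, 0.3288).
Back-substitute: x_2 = 0.3288/6.0828 = 0.0541.
x_1 = (-2.0000 − 2.0000·0.0541)/6.0000 = -0.3514.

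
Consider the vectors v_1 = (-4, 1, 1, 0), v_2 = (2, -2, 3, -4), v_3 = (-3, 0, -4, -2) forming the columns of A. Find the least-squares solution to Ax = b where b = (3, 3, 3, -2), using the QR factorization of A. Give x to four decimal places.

v_1 = (-4, 1, 1, 0); ‖v_1‖ = 4.2426, so e_1 = (-0.9428, 0.2357, 0.2357, 0.0000).
e_1·v_2 = (-0.9428)·2 + 0.2357·(-2) + 0.2357·3 + 0.0000·(-4) = -1.6499.
u_2 = v_2 + 1.6499·e_1 = (0.4444, -1.6111, 3.3889, -4.0000).
‖u_2‖ = 5.5025, so e_2 = (0.0808, -0.2928, 0.6159, -0.7269).
e_1·v_3 = (-0.9428)·(-3) + 0.2357·0 + 0.2357·(-4) + 0.0000·(-2) = 1.8856; e_2·v_3 = 0.0808·(-3) + (-0.2928)·0 + 0.6159·(-4) + (-0.7269)·(-2) = -1.2520.
u_3 = v_3 − 1.8856·e_1 + 1.2520·e_2 = (-1.1211, -0.8110, -3.6734, -2.9101).
‖u_3‖ = 4.8864, so e_3 = (-0.2294, -0.1660, -0.7518, -0.5955).
Qᵀb = (-1.4142, 2.6654, -2.2504).
Back-substitute: x_3 = -2.2504/4.8864 = -0.4605.
x_2 = (2.6654 + 1.2520·(-0.4605))/5.5025 = 0.3796.
x_1 = (-1.4142 + 1.6499·0.3796 − 1.8856·(-0.4605))/4.2426 = 0.0190.

x = (0.0190, 0.3796, -0.4605)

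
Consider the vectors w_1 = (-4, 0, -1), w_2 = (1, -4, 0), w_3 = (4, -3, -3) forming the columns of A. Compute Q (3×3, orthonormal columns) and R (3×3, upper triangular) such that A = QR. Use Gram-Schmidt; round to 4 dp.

Q = [[-0.9701, 0.0147, 0.2421], [0.0000, -0.9982, 0.0605], [-0.2425, -0.0587, -0.9684]], R = [[4.1231, -0.9701, -3.1530], [0.0000, 4.0073, 3.2294], [0.0000, 0.0000, 3.6919]]

w_1 = (-4, 0, -1); ‖w_1‖ = 4.1231, so e_1 = (-0.9701, 0.0000, -0.2425).
e_1·w_2 = (-0.9701)·1 + 0.0000·(-4) + (-0.2425)·0 = -0.9701.
u_2 = w_2 + 0.9701·e_1 = (0.0588, -4.0000, -0.2353).
‖u_2‖ = 4.0073, so e_2 = (0.0147, -0.9982, -0.0587).
e_1·w_3 = (-0.9701)·4 + 0.0000·(-3) + (-0.2425)·(-3) = -3.1530; e_2·w_3 = 0.0147·4 + (-0.9982)·(-3) + (-0.0587)·(-3) = 3.2294.
u_3 = w_3 + 3.1530·e_1 − 3.2294·e_2 = (0.8938, 0.2234, -3.5751).
‖u_3‖ = 3.6919, so e_3 = (0.2421, 0.0605, -0.9684).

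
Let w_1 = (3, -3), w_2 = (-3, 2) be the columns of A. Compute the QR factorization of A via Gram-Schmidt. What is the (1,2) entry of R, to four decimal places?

w_1 = (3, -3); ‖w_1‖ = 4.2426, so q_1 = (0.7071, -0.7071).
r_{12} = q_1·w_2 = -3.5355.

r_{12} = -3.5355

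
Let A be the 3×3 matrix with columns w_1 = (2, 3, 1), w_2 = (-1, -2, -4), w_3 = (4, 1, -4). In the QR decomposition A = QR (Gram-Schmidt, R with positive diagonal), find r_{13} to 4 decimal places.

r_{13} = 1.8708

q_1 = w_1/‖w_1‖ = (2, 3, 1)/3.7417 = (0.5345, 0.8018, 0.2673).
r_{13} = q_1·w_3 = 1.8708.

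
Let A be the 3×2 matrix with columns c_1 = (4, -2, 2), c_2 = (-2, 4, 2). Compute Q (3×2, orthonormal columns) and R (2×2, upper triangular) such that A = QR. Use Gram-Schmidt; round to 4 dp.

c_1 = (4, -2, 2); ‖c_1‖ = 4.8990, so q_1 = (0.8165, -0.4082, 0.4082).
q_1·c_2 = 0.8165·(-2) + (-0.4082)·4 + 0.4082·2 = -2.4495.
u_2 = c_2 + 2.4495·q_1 = (0.0000, 3.0000, 3.0000).
‖u_2‖ = 4.2426, so q_2 = (0.0000, 0.7071, 0.7071).

Q = [[0.8165, 0.0000], [-0.4082, 0.7071], [0.4082, 0.7071]], R = [[4.8990, -2.4495], [0.0000, 4.2426]]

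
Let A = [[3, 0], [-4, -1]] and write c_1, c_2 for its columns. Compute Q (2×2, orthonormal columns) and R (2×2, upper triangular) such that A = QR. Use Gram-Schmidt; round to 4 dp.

Q = [[0.6000, -0.8000], [-0.8000, -0.6000]], R = [[5.0000, 0.8000], [0.0000, 0.6000]]

c_1 = (3, -4); ‖c_1‖ = 5.0000, so q_1 = (0.6000, -0.8000).
q_1·c_2 = 0.6000·0 + (-0.8000)·(-1) = 0.8000.
u_2 = c_2 − 0.8000·q_1 = (-0.4800, -0.3600).
‖u_2‖ = 0.6000, so q_2 = (-0.8000, -0.6000).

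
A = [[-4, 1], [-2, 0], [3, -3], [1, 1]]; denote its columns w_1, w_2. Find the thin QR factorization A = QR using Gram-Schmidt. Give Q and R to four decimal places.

w_1 = (-4, -2, 3, 1); ‖w_1‖ = 5.4772, so e_1 = (-0.7303, -0.3651, 0.5477, 0.1826).
e_1·w_2 = (-0.7303)·1 + (-0.3651)·0 + 0.5477·(-3) + 0.1826·1 = -2.1909.
u_2 = w_2 + 2.1909·e_1 = (-0.6000, -0.8000, -1.8000, 1.4000).
‖u_2‖ = 2.4900, so e_2 = (-0.2410, -0.3213, -0.7229, 0.5623).

Q = [[-0.7303, -0.2410], [-0.3651, -0.3213], [0.5477, -0.7229], [0.1826, 0.5623]], R = [[5.4772, -2.1909], [0.0000, 2.4900]]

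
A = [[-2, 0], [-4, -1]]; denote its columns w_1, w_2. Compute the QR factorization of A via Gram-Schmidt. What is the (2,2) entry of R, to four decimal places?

w_1 = (-2, -4); ‖w_1‖ = 4.4721, so q_1 = (-0.4472, -0.8944).
q_1·w_2 = (-0.4472)·0 + (-0.8944)·(-1) = 0.8944.
u_2 = w_2 − 0.8944·q_1 = (0.4000, -0.2000).
r_{22} = ‖u_2‖ = 0.4472.

r_{22} = 0.4472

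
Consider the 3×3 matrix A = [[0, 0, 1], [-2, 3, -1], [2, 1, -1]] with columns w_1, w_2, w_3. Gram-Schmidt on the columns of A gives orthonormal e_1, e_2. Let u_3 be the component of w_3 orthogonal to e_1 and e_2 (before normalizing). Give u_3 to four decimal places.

w_1 = (0, -2, 2); ‖w_1‖ = 2.8284, so e_1 = (0.0000, -0.7071, 0.7071).
e_1·w_2 = 0.0000·0 + (-0.7071)·3 + 0.7071·1 = -1.4142.
u_2 = w_2 + 1.4142·e_1 = (0.0000, 2.0000, 2.0000).
‖u_2‖ = 2.8284, so e_2 = (0.0000, 0.7071, 0.7071).
e_1·w_3 = 0.0000·1 + (-0.7071)·(-1) + 0.7071·(-1) = 0.0000; e_2·w_3 = 0.0000·1 + 0.7071·(-1) + 0.7071·(-1) = -1.4142.
u_3 = w_3 + 0.0000·e_1 + 1.4142·e_2 = (1.0000, 0.0000, 0.0000).

u_3 = (1.0000, 0.0000, 0.0000)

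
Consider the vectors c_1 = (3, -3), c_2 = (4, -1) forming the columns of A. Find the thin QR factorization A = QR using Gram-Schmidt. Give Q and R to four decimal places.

e_1 = c_1/‖c_1‖ = (3, -3)/4.2426 = (0.7071, -0.7071).
r_{12} = e_1·c_2 = 3.5355.
u_2 = c_2 − 3.5355·e_1 = (1.5000, 1.5000).
‖u_2‖ = 2.1213, so e_2 = (0.7071, 0.7071).

Q = [[0.7071, 0.7071], [-0.7071, 0.7071]], R = [[4.2426, 3.5355], [0.0000, 2.1213]]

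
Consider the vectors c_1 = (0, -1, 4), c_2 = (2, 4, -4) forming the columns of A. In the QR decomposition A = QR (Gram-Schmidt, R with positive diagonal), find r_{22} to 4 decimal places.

q_1 = c_1/‖c_1‖ = (0, -1, 4)/4.1231 = (0.0000, -0.2425, 0.9701).
r_{12} = q_1·c_2 = -4.8507.
u_2 = c_2 + 4.8507·q_1 = (2.0000, 2.8235, 0.7059).
r_{22} = ‖u_2‖ = 3.5314.

r_{22} = 3.5314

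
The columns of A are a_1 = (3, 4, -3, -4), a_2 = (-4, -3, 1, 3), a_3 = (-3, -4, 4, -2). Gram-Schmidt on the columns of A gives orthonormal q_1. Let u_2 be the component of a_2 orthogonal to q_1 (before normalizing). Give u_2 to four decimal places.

q_1 = a_1/‖a_1‖ = (3, 4, -3, -4)/7.0711 = (0.4243, 0.5657, -0.4243, -0.5657).
r_{12} = q_1·a_2 = -5.5154.
u_2 = a_2 + 5.5154·q_1 = (-1.6600, 0.1200, -1.3400, -0.1200).

u_2 = (-1.6600, 0.1200, -1.3400, -0.1200)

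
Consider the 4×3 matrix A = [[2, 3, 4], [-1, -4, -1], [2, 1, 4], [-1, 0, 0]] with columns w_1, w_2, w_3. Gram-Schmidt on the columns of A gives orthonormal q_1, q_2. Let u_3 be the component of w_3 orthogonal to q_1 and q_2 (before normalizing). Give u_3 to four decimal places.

w_1 = (2, -1, 2, -1); ‖w_1‖ = 3.1623, so q_1 = (0.6325, -0.3162, 0.6325, -0.3162).
q_1·w_2 = 0.6325·3 + (-0.3162)·(-4) + 0.6325·1 + (-0.3162)·0 = 3.7947.
u_2 = w_2 − 3.7947·q_1 = (0.6000, -2.8000, -1.4000, 1.2000).
‖u_2‖ = 3.4059, so q_2 = (0.1762, -0.8221, -0.4111, 0.3523).
q_1·w_3 = 0.6325·4 + (-0.3162)·(-1) + 0.6325·4 + (-0.3162)·0 = 5.3759; q_2·w_3 = 0.1762·4 + (-0.8221)·(-1) + (-0.4111)·4 + 0.3523·0 = -0.1174.
u_3 = w_3 − 5.3759·q_1 + 0.1174·q_2 = (0.6207, 0.6034, 0.5517, 1.7414).

u_3 = (0.6207, 0.6034, 0.5517, 1.7414)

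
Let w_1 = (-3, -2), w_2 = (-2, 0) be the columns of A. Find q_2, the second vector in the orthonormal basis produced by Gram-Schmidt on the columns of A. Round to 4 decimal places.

w_1 = (-3, -2); ‖w_1‖ = 3.6056, so q_1 = (-0.8321, -0.5547).
q_1·w_2 = (-0.8321)·(-2) + (-0.5547)·0 = 1.6641.
u_2 = w_2 − 1.6641·q_1 = (-0.6154, 0.9231).
‖u_2‖ = 1.1094, so q_2 = (-0.5547, 0.8321).

q_2 = (-0.5547, 0.8321)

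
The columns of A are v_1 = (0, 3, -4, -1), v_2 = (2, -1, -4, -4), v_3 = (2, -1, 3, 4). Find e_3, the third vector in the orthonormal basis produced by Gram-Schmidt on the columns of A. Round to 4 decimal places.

e_3 = (0.8204, -0.0052, -0.1424, 0.5538)

v_1 = (0, 3, -4, -1); ‖v_1‖ = 5.0990, so e_1 = (0.0000, 0.5883, -0.7845, -0.1961).
e_1·v_2 = 0.0000·2 + 0.5883·(-1) + (-0.7845)·(-4) + (-0.1961)·(-4) = 3.3340.
u_2 = v_2 − 3.3340·e_1 = (2.0000, -2.9615, -1.3846, -3.3462).
‖u_2‖ = 5.0877, so e_2 = (0.3931, -0.5821, -0.2721, -0.6577).
e_1·v_3 = 0.0000·2 + 0.5883·(-1) + (-0.7845)·3 + (-0.1961)·4 = -3.7262; e_2·v_3 = 0.3931·2 + (-0.5821)·(-1) + (-0.2721)·3 + (-0.6577)·4 = -2.0789.
u_3 = v_3 + 3.7262·e_1 + 2.0789·e_2 = (2.8172, -0.0178, -0.4889, 1.9019).
‖u_3‖ = 3.4342, so e_3 = (0.8204, -0.0052, -0.1424, 0.5538).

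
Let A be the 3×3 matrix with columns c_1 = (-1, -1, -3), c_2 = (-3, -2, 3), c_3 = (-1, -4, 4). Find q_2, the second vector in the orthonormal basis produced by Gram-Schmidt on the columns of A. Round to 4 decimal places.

q_2 = (-0.7421, -0.5215, 0.4212)

c_1 = (-1, -1, -3); ‖c_1‖ = 3.3166, so q_1 = (-0.3015, -0.3015, -0.9045).
q_1·c_2 = (-0.3015)·(-3) + (-0.3015)·(-2) + (-0.9045)·3 = -1.2060.
u_2 = c_2 + 1.2060·q_1 = (-3.3636, -2.3636, 1.9091).
‖u_2‖ = 4.5327, so q_2 = (-0.7421, -0.5215, 0.4212).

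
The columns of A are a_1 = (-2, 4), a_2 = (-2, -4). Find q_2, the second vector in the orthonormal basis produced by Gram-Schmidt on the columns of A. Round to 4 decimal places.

a_1 = (-2, 4); ‖a_1‖ = 4.4721, so q_1 = (-0.4472, 0.8944).
q_1·a_2 = (-0.4472)·(-2) + 0.8944·(-4) = -2.6833.
u_2 = a_2 + 2.6833·q_1 = (-3.2000, -1.6000).
‖u_2‖ = 3.5777, so q_2 = (-0.8944, -0.4472).

q_2 = (-0.8944, -0.4472)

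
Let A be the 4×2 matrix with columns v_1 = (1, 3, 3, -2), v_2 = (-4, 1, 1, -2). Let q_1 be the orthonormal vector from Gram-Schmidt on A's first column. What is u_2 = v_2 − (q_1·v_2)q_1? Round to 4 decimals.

q_1 = v_1/‖v_1‖ = (1, 3, 3, -2)/4.7958 = (0.2085, 0.6255, 0.6255, -0.4170).
r_{12} = q_1·v_2 = 1.2511.
u_2 = v_2 − 1.2511·q_1 = (-4.2609, 0.2174, 0.2174, -1.4783).

u_2 = (-4.2609, 0.2174, 0.2174, -1.4783)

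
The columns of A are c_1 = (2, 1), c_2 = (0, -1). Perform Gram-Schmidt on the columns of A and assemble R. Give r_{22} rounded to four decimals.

r_{22} = 0.8944

c_1 = (2, 1); ‖c_1‖ = 2.2361, so q_1 = (0.8944, 0.4472).
q_1·c_2 = 0.8944·0 + 0.4472·(-1) = -0.4472.
u_2 = c_2 + 0.4472·q_1 = (0.4000, -0.8000).
r_{22} = ‖u_2‖ = 0.8944.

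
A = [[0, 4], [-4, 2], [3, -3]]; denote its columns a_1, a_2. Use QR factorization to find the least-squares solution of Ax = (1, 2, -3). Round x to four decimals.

x = (-0.4679, 0.3119)

q_1 = a_1/‖a_1‖ = (0, -4, 3)/5.0000 = (0.0000, -0.8000, 0.6000).
r_{12} = q_1·a_2 = -3.4000.
u_2 = a_2 + 3.4000·q_1 = (4.0000, -0.7200, -0.9600).
‖u_2‖ = 4.1761, so q_2 = (0.9578, -0.1724, -0.2299).
Qᵀb = (-3.4000, 1.3026).
Back-substitute: x_2 = 1.3026/4.1761 = 0.3119.
x_1 = (-3.4000 + 3.4000·0.3119)/5.0000 = -0.4679.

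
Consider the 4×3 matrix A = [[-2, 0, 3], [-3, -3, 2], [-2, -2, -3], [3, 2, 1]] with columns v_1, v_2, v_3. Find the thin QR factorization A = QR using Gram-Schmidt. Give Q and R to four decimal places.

Q = [[-0.3922, 0.8280, 0.1946], [-0.5883, -0.4576, 0.6645], [-0.3922, -0.3051, -0.6076], [0.5883, -0.1090, 0.3891]], R = [[5.0990, 3.7262, -0.5883], [0.0000, 1.7650, 2.3752], [0.0000, 0.0000, 4.1246]]

v_1 = (-2, -3, -2, 3); ‖v_1‖ = 5.0990, so e_1 = (-0.3922, -0.5883, -0.3922, 0.5883).
e_1·v_2 = (-0.3922)·0 + (-0.5883)·(-3) + (-0.3922)·(-2) + 0.5883·2 = 3.7262.
u_2 = v_2 − 3.7262·e_1 = (1.4615, -0.8077, -0.5385, -0.1923).
‖u_2‖ = 1.7650, so e_2 = (0.8280, -0.4576, -0.3051, -0.1090).
e_1·v_3 = (-0.3922)·3 + (-0.5883)·2 + (-0.3922)·(-3) + 0.5883·1 = -0.5883; e_2·v_3 = 0.8280·3 + (-0.4576)·2 + (-0.3051)·(-3) + (-0.1090)·1 = 2.3752.
u_3 = v_3 + 0.5883·e_1 − 2.3752·e_2 = (0.8025, 2.7407, -2.5062, 1.6049).
‖u_3‖ = 4.1246, so e_3 = (0.1946, 0.6645, -0.6076, 0.3891).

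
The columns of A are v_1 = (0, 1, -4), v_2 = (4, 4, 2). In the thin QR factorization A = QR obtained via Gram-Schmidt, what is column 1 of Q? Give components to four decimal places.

q_1 = (0.0000, 0.2425, -0.9701)

q_1 = v_1/‖v_1‖ = (0, 1, -4)/4.1231 = (0.0000, 0.2425, -0.9701).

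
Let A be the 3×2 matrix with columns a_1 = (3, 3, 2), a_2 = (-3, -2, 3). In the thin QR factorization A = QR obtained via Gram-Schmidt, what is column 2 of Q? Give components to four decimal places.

e_2 = (-0.4142, -0.1805, 0.8921)

a_1 = (3, 3, 2); ‖a_1‖ = 4.6904, so e_1 = (0.6396, 0.6396, 0.4264).
e_1·a_2 = 0.6396·(-3) + 0.6396·(-2) + 0.4264·3 = -1.9188.
u_2 = a_2 + 1.9188·e_1 = (-1.7727, -0.7727, 3.8182).
‖u_2‖ = 4.2800, so e_2 = (-0.4142, -0.1805, 0.8921).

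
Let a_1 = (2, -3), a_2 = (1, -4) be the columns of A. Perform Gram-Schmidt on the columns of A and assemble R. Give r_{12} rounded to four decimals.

r_{12} = 3.8829

a_1 = (2, -3); ‖a_1‖ = 3.6056, so e_1 = (0.5547, -0.8321).
r_{12} = e_1·a_2 = 3.8829.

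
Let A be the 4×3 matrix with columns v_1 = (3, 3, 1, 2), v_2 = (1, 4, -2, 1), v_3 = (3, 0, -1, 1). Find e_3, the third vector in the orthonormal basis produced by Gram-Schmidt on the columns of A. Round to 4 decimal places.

e_3 = (0.6427, -0.4727, -0.6012, 0.0456)

v_1 = (3, 3, 1, 2); ‖v_1‖ = 4.7958, so e_1 = (0.6255, 0.6255, 0.2085, 0.4170).
e_1·v_2 = 0.6255·1 + 0.6255·4 + 0.2085·(-2) + 0.4170·1 = 3.1277.
u_2 = v_2 − 3.1277·e_1 = (-0.9565, 2.0435, -2.6522, -0.3043).
‖u_2‖ = 3.4953, so e_2 = (-0.2737, 0.5846, -0.7588, -0.0871).
e_1·v_3 = 0.6255·3 + 0.6255·0 + 0.2085·(-1) + 0.4170·1 = 2.0851; e_2·v_3 = (-0.2737)·3 + 0.5846·0 + (-0.7588)·(-1) + (-0.0871)·1 = -0.1493.
u_3 = v_3 − 2.0851·e_1 + 0.1493·e_2 = (1.6548, -1.2171, -1.5480, 0.1174).
‖u_3‖ = 2.5749, so e_3 = (0.6427, -0.4727, -0.6012, 0.0456).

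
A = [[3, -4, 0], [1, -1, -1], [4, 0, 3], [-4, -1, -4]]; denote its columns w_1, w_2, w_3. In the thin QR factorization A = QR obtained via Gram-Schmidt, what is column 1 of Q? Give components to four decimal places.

w_1 = (3, 1, 4, -4); ‖w_1‖ = 6.4807, so q_1 = (0.4629, 0.1543, 0.6172, -0.6172).

q_1 = (0.4629, 0.1543, 0.6172, -0.6172)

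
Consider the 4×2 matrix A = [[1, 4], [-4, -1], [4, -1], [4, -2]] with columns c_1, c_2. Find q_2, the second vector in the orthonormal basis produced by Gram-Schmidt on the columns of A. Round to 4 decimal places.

q_2 = (0.8767, -0.2849, -0.1447, -0.3595)

c_1 = (1, -4, 4, 4); ‖c_1‖ = 7.0000, so q_1 = (0.1429, -0.5714, 0.5714, 0.5714).
q_1·c_2 = 0.1429·4 + (-0.5714)·(-1) + 0.5714·(-1) + 0.5714·(-2) = -0.5714.
u_2 = c_2 + 0.5714·q_1 = (4.0816, -1.3265, -0.6735, -1.6735).
‖u_2‖ = 4.6555, so q_2 = (0.8767, -0.2849, -0.1447, -0.3595).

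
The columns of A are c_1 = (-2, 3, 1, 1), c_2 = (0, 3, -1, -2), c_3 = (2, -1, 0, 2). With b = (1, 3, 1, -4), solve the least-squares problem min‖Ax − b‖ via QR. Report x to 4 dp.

e_1 = c_1/‖c_1‖ = (-2, 3, 1, 1)/3.8730 = (-0.5164, 0.7746, 0.2582, 0.2582).
r_{12} = e_1·c_2 = 1.5492.
u_2 = c_2 − 1.5492·e_1 = (0.8000, 1.8000, -1.4000, -2.4000).
‖u_2‖ = 3.4059, so e_2 = (0.2349, 0.5285, -0.4111, -0.7047).
r_{13} = e_1·c_3 = -1.2910; r_{23} = e_2·c_3 = -1.4681.
u_3 = c_3 + 1.2910·e_1 + 1.4681·e_2 = (1.6782, 0.7759, -0.2701, 1.2989).
‖u_3‖ = 2.2756, so e_3 = (0.7375, 0.3410, -0.1187, 0.5708).
Qᵀb = (1.0328, 4.2280, -0.6415).
Back-substitute: x_3 = -0.6415/2.2756 = -0.2819.
x_2 = (4.2280 + 1.4681·(-0.2819))/3.4059 = 1.1199.
x_1 = (1.0328 − 1.5492·1.1199 + 1.2910·(-0.2819))/3.8730 = -0.2752.

x = (-0.2752, 1.1199, -0.2819)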